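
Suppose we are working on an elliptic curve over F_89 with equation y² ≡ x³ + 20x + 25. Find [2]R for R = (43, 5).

tangent at (43, 5): λ = (3·43² + 20)/(2·5) ≡ 49/10. 10⁻¹ ≡ 9 (mod 89), so λ ≡ 49·9 ≡ 85.
  x = λ² - 43 - 43 = 7225 - 86 ≡ 19; y = λ·(43 - 19) - 5 ≡ 77. → (19, 77)

(19, 77)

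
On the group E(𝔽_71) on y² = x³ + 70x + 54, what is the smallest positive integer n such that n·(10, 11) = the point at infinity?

2P: tangent at (10, 11): λ = (3·10² + 70)/(2·11) ≡ 15/22. 22⁻¹ ≡ 42 (mod 71), so λ ≡ 15·42 ≡ 62.
  x = λ² - 10 - 10 = 3844 - 20 ≡ 61; y = λ·(10 - 61) - 11 ≡ 22. → (61, 22)
3P: (61, 22) + (10, 11). λ = (11 - 22)/(10 - 61) ≡ 60/20 mod 71. 20⁻¹ ≡ 32 (mod 71), so λ ≡ 3.
  x = λ² - 61 - 10 = 9 - 71 ≡ 9; y = λ·(61 - 9) - 22 ≡ 63. → (9, 63)
4P: (9, 63) + (10, 11). λ = (11 - 63)/(10 - 9) ≡ 19/1 mod 71. 1⁻¹ ≡ 1 (mod 71) since 1·1 = 1 ≡ 1, so λ ≡ 19.
  x = λ² - 9 - 10 = 361 - 19 ≡ 58; y = λ·(9 - 58) - 63 ≡ 0. → (58, 0)
5P: (58, 0) + (10, 11). λ = (11 - 0)/(10 - 58) ≡ 11/23 mod 71. 23⁻¹ ≡ 34 (mod 71), so λ ≡ 19.
  x = λ² - 58 - 10 = 361 - 68 ≡ 9; y = λ·(58 - 9) - 0 ≡ 8. → (9, 8)
6P: (9, 8) + (10, 11). λ = (11 - 8)/(10 - 9) ≡ 3/1 mod 71. 1⁻¹ ≡ 1 (mod 71) since 1·1 = 1 ≡ 1, so λ ≡ 3.
  x = λ² - 9 - 10 = 9 - 19 ≡ 61; y = λ·(9 - 61) - 8 ≡ 49. → (61, 49)
7P: (61, 49) + (10, 11). λ = (11 - 49)/(10 - 61) ≡ 33/20 mod 71. 20⁻¹ ≡ 32 (mod 71) since 20·32 = 640 ≡ 1, so λ ≡ 62.
  x = λ² - 61 - 10 = 3844 - 71 ≡ 10; y = λ·(61 - 10) - 49 ≡ 60. → (10, 60)
8P: (10, 60) + (10, 11): same x and y₁ ≡ -y₂, so the sum is the point at infinity.
8P = the point at infinity, so the order is 8.

8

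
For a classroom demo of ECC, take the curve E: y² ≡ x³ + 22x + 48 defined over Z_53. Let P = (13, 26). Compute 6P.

Repeated addition: build up to 6P.
2P: tangent at (13, 26): λ = (3·13² + 22)/(2·26) ≡ 52/52. 52⁻¹ ≡ 52 (mod 53) since 52·52 = 2704 ≡ 1, so λ ≡ 52·52 ≡ 1.
  x = λ² - 13 - 13 = 1 - 26 ≡ 28; y = λ·(13 - 28) - 26 ≡ 12. → (28, 12)
3P: (28, 12) + (13, 26). λ = (26 - 12)/(13 - 28) ≡ 14/38 mod 53. 38⁻¹ ≡ 7 (mod 53), so λ ≡ 45.
  x = λ² - 28 - 13 = 2025 - 41 ≡ 23; y = λ·(28 - 23) - 12 ≡ 1. → (23, 1)
4P: (23, 1) + (13, 26). λ = (26 - 1)/(13 - 23) ≡ 25/43 mod 53. 43⁻¹ ≡ 37 (mod 53), so λ ≡ 24.
  x = λ² - 23 - 13 = 576 - 36 ≡ 10; y = λ·(23 - 10) - 1 ≡ 46. → (10, 46)
5P: (10, 46) + (13, 26). λ = (26 - 46)/(13 - 10) ≡ 33/3 mod 53. 3⁻¹ ≡ 18 (mod 53), so λ ≡ 11.
  x = λ² - 10 - 13 = 121 - 23 ≡ 45; y = λ·(10 - 45) - 46 ≡ 46. → (45, 46)
6P: (45, 46) + (13, 26). λ = (26 - 46)/(13 - 45) ≡ 33/21 mod 53. 21⁻¹ ≡ 48 (mod 53), so λ ≡ 47.
  x = λ² - 45 - 13 = 2209 - 58 ≡ 31; y = λ·(45 - 31) - 46 ≡ 29. → (31, 29)

(31, 29)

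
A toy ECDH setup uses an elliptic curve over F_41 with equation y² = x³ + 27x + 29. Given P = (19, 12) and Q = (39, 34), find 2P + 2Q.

First 2P:
Repeated addition: build up to 2P.
2P: tangent at (19, 12): λ = (3·19² + 27)/(2·12) ≡ 3/24. 24⁻¹ ≡ 12 (mod 41) since 24·12 = 288 ≡ 1, so λ ≡ 3·12 ≡ 36.
  x = λ² - 19 - 19 = 1296 - 38 ≡ 28; y = λ·(19 - 28) - 12 ≡ 33. → (28, 33)
2P = (28, 33).
Next 2Q:
Repeated addition: build up to 2Q.
2Q: tangent at (39, 34): λ = (3·39² + 27)/(2·34) ≡ 39/27. 27⁻¹ ≡ 38 (mod 41), so λ ≡ 39·38 ≡ 6.
  x = λ² - 39 - 39 = 36 - 78 ≡ 40; y = λ·(39 - 40) - 34 ≡ 1. → (40, 1)
2Q = (40, 1).
Finally 2P + 2Q:
(28, 33) + (40, 1). λ = (1 - 33)/(40 - 28) ≡ 9/12 mod 41. 12⁻¹ ≡ 24 (mod 41), so λ ≡ 11.
  x = λ² - 28 - 40 = 121 - 68 ≡ 12; y = λ·(28 - 12) - 33 ≡ 20. → (12, 20)

(12, 20)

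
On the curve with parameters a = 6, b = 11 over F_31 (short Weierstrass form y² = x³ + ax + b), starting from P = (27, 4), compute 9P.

(27, 4)

Double-and-add on 9 = (1001)₂. Start with P = (27, 4) for the leading 1-bit.
double: tangent at (27, 4): λ = (3·27² + 6)/(2·4) ≡ 23/8. 8⁻¹ ≡ 4 (mod 31), so λ ≡ 23·4 ≡ 30.
  x = λ² - 27 - 27 = 900 - 54 ≡ 9; y = λ·(27 - 9) - 4 ≡ 9. → (9, 9)
double: tangent at (9, 9): λ = (3·9² + 6)/(2·9) ≡ 1/18. 18⁻¹ ≡ 19 (mod 31), so λ ≡ 1·19 ≡ 19.
  x = λ² - 9 - 9 = 361 - 18 ≡ 2; y = λ·(9 - 2) - 9 ≡ 0. → (2, 0)
double: (2, 0) + (2, 0): same x and y₁ ≡ -y₂, so the sum is ∞.
add P: ∞ + (27, 4) = (27, 4) (identity).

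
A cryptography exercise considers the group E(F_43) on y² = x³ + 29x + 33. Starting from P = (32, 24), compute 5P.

(16, 32)

Double-and-add on 5 = (101)₂. Start with P = (32, 24) for the leading 1-bit.
double: tangent at (32, 24): λ = (3·32² + 29)/(2·24) ≡ 5/5. 5⁻¹ ≡ 26 (mod 43) since 5·26 = 130 ≡ 1, so λ ≡ 5·26 ≡ 1.
  x = λ² - 32 - 32 = 1 - 64 ≡ 23; y = λ·(32 - 23) - 24 ≡ 28. → (23, 28)
double: tangent at (23, 28): λ = (3·23² + 29)/(2·28) ≡ 25/13. 13⁻¹ ≡ 10 (mod 43) since 13·10 = 130 ≡ 1, so λ ≡ 25·10 ≡ 35.
  x = λ² - 23 - 23 = 1225 - 46 ≡ 18; y = λ·(23 - 18) - 28 ≡ 18. → (18, 18)
add P: (18, 18) + (32, 24). λ = (24 - 18)/(32 - 18) ≡ 6/14 mod 43. 14⁻¹ ≡ 40 (mod 43) since 14·40 = 560 ≡ 1, so λ ≡ 25.
  x = λ² - 18 - 32 = 625 - 50 ≡ 16; y = λ·(18 - 16) - 18 ≡ 32. → (16, 32)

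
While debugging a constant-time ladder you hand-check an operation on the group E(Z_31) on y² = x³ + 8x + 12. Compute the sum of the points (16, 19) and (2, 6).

(2, 25)

(16, 19) + (2, 6). λ = (6 - 19)/(2 - 16) ≡ 18/17 mod 31. 17⁻¹ ≡ 11 (mod 31), so λ ≡ 12.
  x = λ² - 16 - 2 = 144 - 18 ≡ 2; y = λ·(16 - 2) - 19 ≡ 25. → (2, 25)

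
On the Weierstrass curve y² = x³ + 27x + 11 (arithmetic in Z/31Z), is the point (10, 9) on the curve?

y² = 9² ≡ 19; x³ + 27x + 11 = 1281 ≡ 10 (mod 31). 19 ≠ 10.

no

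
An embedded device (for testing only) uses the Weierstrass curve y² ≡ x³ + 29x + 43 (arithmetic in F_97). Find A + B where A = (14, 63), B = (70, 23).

(14, 63) + (70, 23). λ = (23 - 63)/(70 - 14) ≡ 57/56 mod 97. 56⁻¹ ≡ 26 (mod 97), so λ ≡ 27.
  x = λ² - 14 - 70 = 729 - 84 ≡ 63; y = λ·(14 - 63) - 63 ≡ 69. → (63, 69)

(63, 69)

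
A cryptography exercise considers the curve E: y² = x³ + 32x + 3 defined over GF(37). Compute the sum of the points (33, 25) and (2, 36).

(29, 7)

(33, 25) + (2, 36). λ = (36 - 25)/(2 - 33) ≡ 11/6 mod 37. 6⁻¹ ≡ 31 (mod 37) since 6·31 = 186 ≡ 1, so λ ≡ 8.
  x = λ² - 33 - 2 = 64 - 35 ≡ 29; y = λ·(33 - 29) - 25 ≡ 7. → (29, 7)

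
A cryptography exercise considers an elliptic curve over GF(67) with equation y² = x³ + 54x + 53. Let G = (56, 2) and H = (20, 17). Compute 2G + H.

(49, 4)

First 2G:
Repeated addition: build up to 2G.
2G: tangent at (56, 2): λ = (3·56² + 54)/(2·2) ≡ 15/4. 4⁻¹ ≡ 17 (mod 67), so λ ≡ 15·17 ≡ 54.
  x = λ² - 56 - 56 = 2916 - 112 ≡ 57; y = λ·(56 - 57) - 2 ≡ 11. → (57, 11)
2G = (57, 11).
Finally 2G + H:
(57, 11) + (20, 17). λ = (17 - 11)/(20 - 57) ≡ 6/30 mod 67. 30⁻¹ ≡ 38 (mod 67) since 30·38 = 1140 ≡ 1, so λ ≡ 27.
  x = λ² - 57 - 20 = 729 - 77 ≡ 49; y = λ·(57 - 49) - 11 ≡ 4. → (49, 4)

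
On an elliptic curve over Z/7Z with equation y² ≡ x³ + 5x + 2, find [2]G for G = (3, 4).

(3, 3)

tangent at (3, 4): λ = (3·3² + 5)/(2·4) ≡ 4/1. 1⁻¹ ≡ 1 (mod 7), so λ ≡ 4·1 ≡ 4.
  x = λ² - 3 - 3 = 16 - 6 ≡ 3; y = λ·(3 - 3) - 4 ≡ 3. → (3, 3)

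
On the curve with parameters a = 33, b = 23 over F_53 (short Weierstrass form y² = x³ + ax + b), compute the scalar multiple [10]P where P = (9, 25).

(44, 2)

Repeated addition: build up to 10P.
2P: tangent at (9, 25): λ = (3·9² + 33)/(2·25) ≡ 11/50. 50⁻¹ ≡ 35 (mod 53) since 50·35 = 1750 ≡ 1, so λ ≡ 11·35 ≡ 14.
  x = λ² - 9 - 9 = 196 - 18 ≡ 19; y = λ·(9 - 19) - 25 ≡ 47. → (19, 47)
3P: (19, 47) + (9, 25). λ = (25 - 47)/(9 - 19) ≡ 31/43 mod 53. 43⁻¹ ≡ 37 (mod 53), so λ ≡ 34.
  x = λ² - 19 - 9 = 1156 - 28 ≡ 15; y = λ·(19 - 15) - 47 ≡ 36. → (15, 36)
4P: (15, 36) + (9, 25). λ = (25 - 36)/(9 - 15) ≡ 42/47 mod 53. 47⁻¹ ≡ 44 (mod 53), so λ ≡ 46.
  x = λ² - 15 - 9 = 2116 - 24 ≡ 25; y = λ·(15 - 25) - 36 ≡ 34. → (25, 34)
5P: (25, 34) + (9, 25). λ = (25 - 34)/(9 - 25) ≡ 44/37 mod 53. 37⁻¹ ≡ 43 (mod 53), so λ ≡ 37.
  x = λ² - 25 - 9 = 1369 - 34 ≡ 10; y = λ·(25 - 10) - 34 ≡ 44. → (10, 44)
6P: (10, 44) + (9, 25). λ = (25 - 44)/(9 - 10) ≡ 34/52 mod 53. 52⁻¹ ≡ 52 (mod 53), so λ ≡ 19.
  x = λ² - 10 - 9 = 361 - 19 ≡ 24; y = λ·(10 - 24) - 44 ≡ 8. → (24, 8)
7P: (24, 8) + (9, 25). λ = (25 - 8)/(9 - 24) ≡ 17/38 mod 53. 38⁻¹ ≡ 7 (mod 53), so λ ≡ 13.
  x = λ² - 24 - 9 = 169 - 33 ≡ 30; y = λ·(24 - 30) - 8 ≡ 20. → (30, 20)
8P: (30, 20) + (9, 25). λ = (25 - 20)/(9 - 30) ≡ 5/32 mod 53. 32⁻¹ ≡ 5 (mod 53), so λ ≡ 25.
  x = λ² - 30 - 9 = 625 - 39 ≡ 3; y = λ·(30 - 3) - 20 ≡ 19. → (3, 19)
9P: (3, 19) + (9, 25). λ = (25 - 19)/(9 - 3) ≡ 6/6 mod 53. 6⁻¹ ≡ 9 (mod 53) since 6·9 = 54 ≡ 1, so λ ≡ 1.
  x = λ² - 3 - 9 = 1 - 12 ≡ 42; y = λ·(3 - 42) - 19 ≡ 48. → (42, 48)
10P: (42, 48) + (9, 25). λ = (25 - 48)/(9 - 42) ≡ 30/20 mod 53. 20⁻¹ ≡ 8 (mod 53), so λ ≡ 28.
  x = λ² - 42 - 9 = 784 - 51 ≡ 44; y = λ·(42 - 44) - 48 ≡ 2. → (44, 2)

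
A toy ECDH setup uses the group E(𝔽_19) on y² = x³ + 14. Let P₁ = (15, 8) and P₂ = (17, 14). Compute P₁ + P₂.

(15, 8) + (17, 14). λ = (14 - 8)/(17 - 15) ≡ 6/2 mod 19. 2⁻¹ ≡ 10 (mod 19) since 2·10 = 20 ≡ 1, so λ ≡ 3.
  x = λ² - 15 - 17 = 9 - 32 ≡ 15; y = λ·(15 - 15) - 8 ≡ 11. → (15, 11)

(15, 11)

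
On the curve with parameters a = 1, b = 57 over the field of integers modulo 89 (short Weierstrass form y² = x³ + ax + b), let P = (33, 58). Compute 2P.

tangent at (33, 58): λ = (3·33² + 1)/(2·58) ≡ 64/27. 27⁻¹ ≡ 33 (mod 89) since 27·33 = 891 ≡ 1, so λ ≡ 64·33 ≡ 65.
  x = λ² - 33 - 33 = 4225 - 66 ≡ 65; y = λ·(33 - 65) - 58 ≡ 87. → (65, 87)

(65, 87)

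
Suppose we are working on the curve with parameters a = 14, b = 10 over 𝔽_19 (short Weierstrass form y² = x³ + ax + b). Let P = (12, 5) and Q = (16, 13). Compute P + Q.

(14, 10)

(12, 5) + (16, 13). λ = (13 - 5)/(16 - 12) ≡ 8/4 mod 19. 4⁻¹ ≡ 5 (mod 19), so λ ≡ 2.
  x = λ² - 12 - 16 = 4 - 28 ≡ 14; y = λ·(12 - 14) - 5 ≡ 10. → (14, 10)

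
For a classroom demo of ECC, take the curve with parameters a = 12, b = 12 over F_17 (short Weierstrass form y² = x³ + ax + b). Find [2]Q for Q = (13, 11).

tangent at (13, 11): λ = (3·13² + 12)/(2·11) ≡ 9/5. 5⁻¹ ≡ 7 (mod 17), so λ ≡ 9·7 ≡ 12.
  x = λ² - 13 - 13 = 144 - 26 ≡ 16; y = λ·(13 - 16) - 11 ≡ 4. → (16, 4)

(16, 4)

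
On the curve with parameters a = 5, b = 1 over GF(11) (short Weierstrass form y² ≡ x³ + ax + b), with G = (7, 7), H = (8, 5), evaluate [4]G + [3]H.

O

First 4G:
Repeated addition: build up to 4G.
2G: tangent at (7, 7): λ = (3·7² + 5)/(2·7) ≡ 9/3. 3⁻¹ ≡ 4 (mod 11), so λ ≡ 9·4 ≡ 3.
  x = λ² - 7 - 7 = 9 - 14 ≡ 6; y = λ·(7 - 6) - 7 ≡ 7. → (6, 7)
3G: (6, 7) + (7, 7). λ = (7 - 7)/(7 - 6) ≡ 0/1 mod 11. 1⁻¹ ≡ 1 (mod 11), so λ ≡ 0.
  x = λ² - 6 - 7 = 0 - 13 ≡ 9; y = λ·(6 - 9) - 7 ≡ 4. → (9, 4)
4G: (9, 4) + (7, 7). λ = (7 - 4)/(7 - 9) ≡ 3/9 mod 11. 9⁻¹ ≡ 5 (mod 11), so λ ≡ 4.
  x = λ² - 9 - 7 = 16 - 16 ≡ 0; y = λ·(9 - 0) - 4 ≡ 10. → (0, 10)
4G = (0, 10).
Next 3H:
Repeated addition: build up to 3H.
2H: tangent at (8, 5): λ = (3·8² + 5)/(2·5) ≡ 10/10. 10⁻¹ ≡ 10 (mod 11) since 10·10 = 100 ≡ 1, so λ ≡ 10·10 ≡ 1.
  x = λ² - 8 - 8 = 1 - 16 ≡ 7; y = λ·(8 - 7) - 5 ≡ 7. → (7, 7)
3H: (7, 7) + (8, 5). λ = (5 - 7)/(8 - 7) ≡ 9/1 mod 11. 1⁻¹ ≡ 1 (mod 11), so λ ≡ 9.
  x = λ² - 7 - 8 = 81 - 15 ≡ 0; y = λ·(7 - 0) - 7 ≡ 1. → (0, 1)
3H = (0, 1).
Finally 4G + 3H:
(0, 10) + (0, 1): same x and y₁ ≡ -y₂, so the sum is ∞.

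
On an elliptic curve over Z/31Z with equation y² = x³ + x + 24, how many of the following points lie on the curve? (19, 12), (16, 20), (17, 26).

2

(19, 12): 12² ≡ 20, rhs ≡ 20 → on.
(16, 20): 20² ≡ 28, rhs ≡ 13 → off.
(17, 26): 26² ≡ 25, rhs ≡ 25 → on.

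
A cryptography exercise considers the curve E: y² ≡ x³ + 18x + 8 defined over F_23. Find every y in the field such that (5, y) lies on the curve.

x³ + 18x + 8 = 223 ≡ 16 (mod 23).
Square roots of 16 mod 23: 4 and 19 (since 4² = 16 ≡ 16).

4, 19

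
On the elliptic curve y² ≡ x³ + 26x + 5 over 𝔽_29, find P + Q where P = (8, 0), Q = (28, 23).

(16, 14)

(8, 0) + (28, 23). λ = (23 - 0)/(28 - 8) ≡ 23/20 mod 29. 20⁻¹ ≡ 16 (mod 29), so λ ≡ 20.
  x = λ² - 8 - 28 = 400 - 36 ≡ 16; y = λ·(8 - 16) - 0 ≡ 14. → (16, 14)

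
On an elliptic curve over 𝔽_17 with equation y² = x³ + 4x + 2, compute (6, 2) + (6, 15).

O

The two points share x = 6 and their y-coordinates satisfy 2 + 15 ≡ 0 (mod 17), so they are inverses. Their sum is the point at infinity.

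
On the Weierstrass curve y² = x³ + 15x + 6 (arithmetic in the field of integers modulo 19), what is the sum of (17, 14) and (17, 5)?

The two points share x = 17 and their y-coordinates satisfy 14 + 5 ≡ 0 (mod 19), so they are inverses. Their sum is O.

O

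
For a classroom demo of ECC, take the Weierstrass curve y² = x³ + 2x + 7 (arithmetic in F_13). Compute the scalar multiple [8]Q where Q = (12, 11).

Repeated addition: build up to 8Q.
2Q: tangent at (12, 11): λ = (3·12² + 2)/(2·11) ≡ 5/9. 9⁻¹ ≡ 3 (mod 13) since 9·3 = 27 ≡ 1, so λ ≡ 5·3 ≡ 2.
  x = λ² - 12 - 12 = 4 - 24 ≡ 6; y = λ·(12 - 6) - 11 ≡ 1. → (6, 1)
3Q: (6, 1) + (12, 11). λ = (11 - 1)/(12 - 6) ≡ 10/6 mod 13. 6⁻¹ ≡ 11 (mod 13), so λ ≡ 6.
  x = λ² - 6 - 12 = 36 - 18 ≡ 5; y = λ·(6 - 5) - 1 ≡ 5. → (5, 5)
4Q: (5, 5) + (12, 11). λ = (11 - 5)/(12 - 5) ≡ 6/7 mod 13. 7⁻¹ ≡ 2 (mod 13) since 7·2 = 14 ≡ 1, so λ ≡ 12.
  x = λ² - 5 - 12 = 144 - 17 ≡ 10; y = λ·(5 - 10) - 5 ≡ 0. → (10, 0)
5Q: (10, 0) + (12, 11). λ = (11 - 0)/(12 - 10) ≡ 11/2 mod 13. 2⁻¹ ≡ 7 (mod 13), so λ ≡ 12.
  x = λ² - 10 - 12 = 144 - 22 ≡ 5; y = λ·(10 - 5) - 0 ≡ 8. → (5, 8)
6Q: (5, 8) + (12, 11). λ = (11 - 8)/(12 - 5) ≡ 3/7 mod 13. 7⁻¹ ≡ 2 (mod 13) since 7·2 = 14 ≡ 1, so λ ≡ 6.
  x = λ² - 5 - 12 = 36 - 17 ≡ 6; y = λ·(5 - 6) - 8 ≡ 12. → (6, 12)
7Q: (6, 12) + (12, 11). λ = (11 - 12)/(12 - 6) ≡ 12/6 mod 13. 6⁻¹ ≡ 11 (mod 13) since 6·11 = 66 ≡ 1, so λ ≡ 2.
  x = λ² - 6 - 12 = 4 - 18 ≡ 12; y = λ·(6 - 12) - 12 ≡ 2. → (12, 2)
8Q: (12, 2) + (12, 11): same x and y₁ ≡ -y₂, so the sum is O.

O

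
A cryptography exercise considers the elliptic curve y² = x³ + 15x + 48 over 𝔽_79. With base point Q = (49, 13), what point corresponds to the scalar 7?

Double-and-add on 7 = (111)₂. Start with Q = (49, 13) for the leading 1-bit.
double: tangent at (49, 13): λ = (3·49² + 15)/(2·13) ≡ 29/26. 26⁻¹ ≡ 76 (mod 79), so λ ≡ 29·76 ≡ 71.
  x = λ² - 49 - 49 = 5041 - 98 ≡ 45; y = λ·(49 - 45) - 13 ≡ 34. → (45, 34)
add Q: (45, 34) + (49, 13). λ = (13 - 34)/(49 - 45) ≡ 58/4 mod 79. 4⁻¹ ≡ 20 (mod 79) since 4·20 = 80 ≡ 1, so λ ≡ 54.
  x = λ² - 45 - 49 = 2916 - 94 ≡ 57; y = λ·(45 - 57) - 34 ≡ 29. → (57, 29)
double: tangent at (57, 29): λ = (3·57² + 15)/(2·29) ≡ 45/58. 58⁻¹ ≡ 15 (mod 79), so λ ≡ 45·15 ≡ 43.
  x = λ² - 57 - 57 = 1849 - 114 ≡ 76; y = λ·(57 - 76) - 29 ≡ 23. → (76, 23)
add Q: (76, 23) + (49, 13). λ = (13 - 23)/(49 - 76) ≡ 69/52 mod 79. 52⁻¹ ≡ 38 (mod 79), so λ ≡ 15.
  x = λ² - 76 - 49 = 225 - 125 ≡ 21; y = λ·(76 - 21) - 23 ≡ 12. → (21, 12)

(21, 12)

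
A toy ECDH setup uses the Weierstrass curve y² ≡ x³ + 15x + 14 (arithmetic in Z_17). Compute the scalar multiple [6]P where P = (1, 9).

Repeated addition: build up to 6P.
2P: tangent at (1, 9): λ = (3·1² + 15)/(2·9) ≡ 1/1. 1⁻¹ ≡ 1 (mod 17), so λ ≡ 1·1 ≡ 1.
  x = λ² - 1 - 1 = 1 - 2 ≡ 16; y = λ·(1 - 16) - 9 ≡ 10. → (16, 10)
3P: (16, 10) + (1, 9). λ = (9 - 10)/(1 - 16) ≡ 16/2 mod 17. 2⁻¹ ≡ 9 (mod 17), so λ ≡ 8.
  x = λ² - 16 - 1 = 64 - 17 ≡ 13; y = λ·(16 - 13) - 10 ≡ 14. → (13, 14)
4P: (13, 14) + (1, 9). λ = (9 - 14)/(1 - 13) ≡ 12/5 mod 17. 5⁻¹ ≡ 7 (mod 17), so λ ≡ 16.
  x = λ² - 13 - 1 = 256 - 14 ≡ 4; y = λ·(13 - 4) - 14 ≡ 11. → (4, 11)
5P: (4, 11) + (1, 9). λ = (9 - 11)/(1 - 4) ≡ 15/14 mod 17. 14⁻¹ ≡ 11 (mod 17), so λ ≡ 12.
  x = λ² - 4 - 1 = 144 - 5 ≡ 3; y = λ·(4 - 3) - 11 ≡ 1. → (3, 1)
6P: (3, 1) + (1, 9). λ = (9 - 1)/(1 - 3) ≡ 8/15 mod 17. 15⁻¹ ≡ 8 (mod 17), so λ ≡ 13.
  x = λ² - 3 - 1 = 169 - 4 ≡ 12; y = λ·(3 - 12) - 1 ≡ 1. → (12, 1)

(12, 1)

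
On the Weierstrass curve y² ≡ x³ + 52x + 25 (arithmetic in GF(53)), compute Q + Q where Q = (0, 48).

(44, 43)

tangent at (0, 48): λ = (3·0² + 52)/(2·48) ≡ 52/43. 43⁻¹ ≡ 37 (mod 53) since 43·37 = 1591 ≡ 1, so λ ≡ 52·37 ≡ 16.
  x = λ² - 0 - 0 = 256 - 0 ≡ 44; y = λ·(0 - 44) - 48 ≡ 43. → (44, 43)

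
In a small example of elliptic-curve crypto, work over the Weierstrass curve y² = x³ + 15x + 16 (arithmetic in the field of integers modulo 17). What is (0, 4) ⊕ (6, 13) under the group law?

(9, 8)

(0, 4) + (6, 13). λ = (13 - 4)/(6 - 0) ≡ 9/6 mod 17. 6⁻¹ ≡ 3 (mod 17) since 6·3 = 18 ≡ 1, so λ ≡ 10.
  x = λ² - 0 - 6 = 100 - 6 ≡ 9; y = λ·(0 - 9) - 4 ≡ 8. → (9, 8)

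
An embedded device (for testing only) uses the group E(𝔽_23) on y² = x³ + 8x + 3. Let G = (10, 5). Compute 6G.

Repeated addition: build up to 6G.
2G: tangent at (10, 5): λ = (3·10² + 8)/(2·5) ≡ 9/10. 10⁻¹ ≡ 7 (mod 23), so λ ≡ 9·7 ≡ 17.
  x = λ² - 10 - 10 = 289 - 20 ≡ 16; y = λ·(10 - 16) - 5 ≡ 8. → (16, 8)
3G: (16, 8) + (10, 5). λ = (5 - 8)/(10 - 16) ≡ 20/17 mod 23. 17⁻¹ ≡ 19 (mod 23) since 17·19 = 323 ≡ 1, so λ ≡ 12.
  x = λ² - 16 - 10 = 144 - 26 ≡ 3; y = λ·(16 - 3) - 8 ≡ 10. → (3, 10)
4G: (3, 10) + (10, 5). λ = (5 - 10)/(10 - 3) ≡ 18/7 mod 23. 7⁻¹ ≡ 10 (mod 23) since 7·10 = 70 ≡ 1, so λ ≡ 19.
  x = λ² - 3 - 10 = 361 - 13 ≡ 3; y = λ·(3 - 3) - 10 ≡ 13. → (3, 13)
5G: (3, 13) + (10, 5). λ = (5 - 13)/(10 - 3) ≡ 15/7 mod 23. 7⁻¹ ≡ 10 (mod 23), so λ ≡ 12.
  x = λ² - 3 - 10 = 144 - 13 ≡ 16; y = λ·(3 - 16) - 13 ≡ 15. → (16, 15)
6G: (16, 15) + (10, 5). λ = (5 - 15)/(10 - 16) ≡ 13/17 mod 23. 17⁻¹ ≡ 19 (mod 23) since 17·19 = 323 ≡ 1, so λ ≡ 17.
  x = λ² - 16 - 10 = 289 - 26 ≡ 10; y = λ·(16 - 10) - 15 ≡ 18. → (10, 18)

(10, 18)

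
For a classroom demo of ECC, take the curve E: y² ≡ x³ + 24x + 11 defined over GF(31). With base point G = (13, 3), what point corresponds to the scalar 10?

(4, 4)

Repeated addition: build up to 10G.
2G: tangent at (13, 3): λ = (3·13² + 24)/(2·3) ≡ 4/6. 6⁻¹ ≡ 26 (mod 31) since 6·26 = 156 ≡ 1, so λ ≡ 4·26 ≡ 11.
  x = λ² - 13 - 13 = 121 - 26 ≡ 2; y = λ·(13 - 2) - 3 ≡ 25. → (2, 25)
3G: (2, 25) + (13, 3). λ = (3 - 25)/(13 - 2) ≡ 9/11 mod 31. 11⁻¹ ≡ 17 (mod 31) since 11·17 = 187 ≡ 1, so λ ≡ 29.
  x = λ² - 2 - 13 = 841 - 15 ≡ 20; y = λ·(2 - 20) - 25 ≡ 11. → (20, 11)
4G: (20, 11) + (13, 3). λ = (3 - 11)/(13 - 20) ≡ 23/24 mod 31. 24⁻¹ ≡ 22 (mod 31) since 24·22 = 528 ≡ 1, so λ ≡ 10.
  x = λ² - 20 - 13 = 100 - 33 ≡ 5; y = λ·(20 - 5) - 11 ≡ 15. → (5, 15)
5G: (5, 15) + (13, 3). λ = (3 - 15)/(13 - 5) ≡ 19/8 mod 31. 8⁻¹ ≡ 4 (mod 31) since 8·4 = 32 ≡ 1, so λ ≡ 14.
  x = λ² - 5 - 13 = 196 - 18 ≡ 23; y = λ·(5 - 23) - 15 ≡ 12. → (23, 12)
6G: (23, 12) + (13, 3). λ = (3 - 12)/(13 - 23) ≡ 22/21 mod 31. 21⁻¹ ≡ 3 (mod 31) since 21·3 = 63 ≡ 1, so λ ≡ 4.
  x = λ² - 23 - 13 = 16 - 36 ≡ 11; y = λ·(23 - 11) - 12 ≡ 5. → (11, 5)
7G: (11, 5) + (13, 3). λ = (3 - 5)/(13 - 11) ≡ 29/2 mod 31. 2⁻¹ ≡ 16 (mod 31) since 2·16 = 32 ≡ 1, so λ ≡ 30.
  x = λ² - 11 - 13 = 900 - 24 ≡ 8; y = λ·(11 - 8) - 5 ≡ 23. → (8, 23)
8G: (8, 23) + (13, 3). λ = (3 - 23)/(13 - 8) ≡ 11/5 mod 31. 5⁻¹ ≡ 25 (mod 31) since 5·25 = 125 ≡ 1, so λ ≡ 27.
  x = λ² - 8 - 13 = 729 - 21 ≡ 26; y = λ·(8 - 26) - 23 ≡ 18. → (26, 18)
9G: (26, 18) + (13, 3). λ = (3 - 18)/(13 - 26) ≡ 16/18 mod 31. 18⁻¹ ≡ 19 (mod 31), so λ ≡ 25.
  x = λ² - 26 - 13 = 625 - 39 ≡ 28; y = λ·(26 - 28) - 18 ≡ 25. → (28, 25)
10G: (28, 25) + (13, 3). λ = (3 - 25)/(13 - 28) ≡ 9/16 mod 31. 16⁻¹ ≡ 2 (mod 31) since 16·2 = 32 ≡ 1, so λ ≡ 18.
  x = λ² - 28 - 13 = 324 - 41 ≡ 4; y = λ·(28 - 4) - 25 ≡ 4. → (4, 4)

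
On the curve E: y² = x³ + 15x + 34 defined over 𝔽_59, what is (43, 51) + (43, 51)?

tangent at (43, 51): λ = (3·43² + 15)/(2·51) ≡ 16/43. 43⁻¹ ≡ 11 (mod 59), so λ ≡ 16·11 ≡ 58.
  x = λ² - 43 - 43 = 3364 - 86 ≡ 33; y = λ·(43 - 33) - 51 ≡ 57. → (33, 57)

(33, 57)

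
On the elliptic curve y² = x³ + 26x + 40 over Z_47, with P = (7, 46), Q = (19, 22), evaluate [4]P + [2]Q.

First 4P:
Double-and-add on 4 = (100)₂. Start with P = (7, 46) for the leading 1-bit.
double: tangent at (7, 46): λ = (3·7² + 26)/(2·46) ≡ 32/45. 45⁻¹ ≡ 23 (mod 47), so λ ≡ 32·23 ≡ 31.
  x = λ² - 7 - 7 = 961 - 14 ≡ 7; y = λ·(7 - 7) - 46 ≡ 1. → (7, 1)
double: tangent at (7, 1): λ = (3·7² + 26)/(2·1) ≡ 32/2. 2⁻¹ ≡ 24 (mod 47) since 2·24 = 48 ≡ 1, so λ ≡ 32·24 ≡ 16.
  x = λ² - 7 - 7 = 256 - 14 ≡ 7; y = λ·(7 - 7) - 1 ≡ 46. → (7, 46)
4P = (7, 46).
Next 2Q:
Repeated addition: build up to 2Q.
2Q: tangent at (19, 22): λ = (3·19² + 26)/(2·22) ≡ 28/44. 44⁻¹ ≡ 31 (mod 47), so λ ≡ 28·31 ≡ 22.
  x = λ² - 19 - 19 = 484 - 38 ≡ 23; y = λ·(19 - 23) - 22 ≡ 31. → (23, 31)
2Q = (23, 31).
Finally 4P + 2Q:
(7, 46) + (23, 31). λ = (31 - 46)/(23 - 7) ≡ 32/16 mod 47. 16⁻¹ ≡ 3 (mod 47), so λ ≡ 2.
  x = λ² - 7 - 23 = 4 - 30 ≡ 21; y = λ·(7 - 21) - 46 ≡ 20. → (21, 20)

(21, 20)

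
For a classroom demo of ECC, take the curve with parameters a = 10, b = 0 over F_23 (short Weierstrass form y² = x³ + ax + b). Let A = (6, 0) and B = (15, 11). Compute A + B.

(6, 0) + (15, 11). λ = (11 - 0)/(15 - 6) ≡ 11/9 mod 23. 9⁻¹ ≡ 18 (mod 23) since 9·18 = 162 ≡ 1, so λ ≡ 14.
  x = λ² - 6 - 15 = 196 - 21 ≡ 14; y = λ·(6 - 14) - 0 ≡ 3. → (14, 3)

(14, 3)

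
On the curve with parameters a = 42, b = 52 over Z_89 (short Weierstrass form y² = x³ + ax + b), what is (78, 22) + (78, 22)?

tangent at (78, 22): λ = (3·78² + 42)/(2·22) ≡ 49/44. 44⁻¹ ≡ 87 (mod 89) since 44·87 = 3828 ≡ 1, so λ ≡ 49·87 ≡ 80.
  x = λ² - 78 - 78 = 6400 - 156 ≡ 14; y = λ·(78 - 14) - 22 ≡ 25. → (14, 25)

(14, 25)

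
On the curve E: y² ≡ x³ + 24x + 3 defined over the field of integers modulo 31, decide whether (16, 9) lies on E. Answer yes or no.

y² = 9² ≡ 19; x³ + 24x + 3 = 4483 ≡ 19 (mod 31). 19 = 19.

yes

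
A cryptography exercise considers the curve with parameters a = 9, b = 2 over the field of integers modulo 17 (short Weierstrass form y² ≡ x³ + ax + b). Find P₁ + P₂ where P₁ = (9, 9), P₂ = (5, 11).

(16, 3)

(9, 9) + (5, 11). λ = (11 - 9)/(5 - 9) ≡ 2/13 mod 17. 13⁻¹ ≡ 4 (mod 17), so λ ≡ 8.
  x = λ² - 9 - 5 = 64 - 14 ≡ 16; y = λ·(9 - 16) - 9 ≡ 3. → (16, 3)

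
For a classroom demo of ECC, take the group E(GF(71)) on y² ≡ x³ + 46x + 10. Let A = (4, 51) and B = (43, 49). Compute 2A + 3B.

First 2A:
Repeated addition: build up to 2A.
2A: tangent at (4, 51): λ = (3·4² + 46)/(2·51) ≡ 23/31. 31⁻¹ ≡ 55 (mod 71) since 31·55 = 1705 ≡ 1, so λ ≡ 23·55 ≡ 58.
  x = λ² - 4 - 4 = 3364 - 8 ≡ 19; y = λ·(4 - 19) - 51 ≡ 2. → (19, 2)
2A = (19, 2).
Next 3B:
Repeated addition: build up to 3B.
2B: tangent at (43, 49): λ = (3·43² + 46)/(2·49) ≡ 55/27. 27⁻¹ ≡ 50 (mod 71) since 27·50 = 1350 ≡ 1, so λ ≡ 55·50 ≡ 52.
  x = λ² - 43 - 43 = 2704 - 86 ≡ 62; y = λ·(43 - 62) - 49 ≡ 28. → (62, 28)
3B: (62, 28) + (43, 49). λ = (49 - 28)/(43 - 62) ≡ 21/52 mod 71. 52⁻¹ ≡ 56 (mod 71), so λ ≡ 40.
  x = λ² - 62 - 43 = 1600 - 105 ≡ 4; y = λ·(62 - 4) - 28 ≡ 20. → (4, 20)
3B = (4, 20).
Finally 2A + 3B:
(19, 2) + (4, 20). λ = (20 - 2)/(4 - 19) ≡ 18/56 mod 71. 56⁻¹ ≡ 52 (mod 71) since 56·52 = 2912 ≡ 1, so λ ≡ 13.
  x = λ² - 19 - 4 = 169 - 23 ≡ 4; y = λ·(19 - 4) - 2 ≡ 51. → (4, 51)

(4, 51)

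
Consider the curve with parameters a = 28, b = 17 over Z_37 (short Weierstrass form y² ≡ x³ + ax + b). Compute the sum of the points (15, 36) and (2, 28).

(15, 36) + (2, 28). λ = (28 - 36)/(2 - 15) ≡ 29/24 mod 37. 24⁻¹ ≡ 17 (mod 37), so λ ≡ 12.
  x = λ² - 15 - 2 = 144 - 17 ≡ 16; y = λ·(15 - 16) - 36 ≡ 26. → (16, 26)

(16, 26)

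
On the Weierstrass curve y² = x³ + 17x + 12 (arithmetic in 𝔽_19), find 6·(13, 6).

(12, 14)

Write G = (13, 6).
Repeated addition: build up to 6G.
2G: tangent at (13, 6): λ = (3·13² + 17)/(2·6) ≡ 11/12. 12⁻¹ ≡ 8 (mod 19) since 12·8 = 96 ≡ 1, so λ ≡ 11·8 ≡ 12.
  x = λ² - 13 - 13 = 144 - 26 ≡ 4; y = λ·(13 - 4) - 6 ≡ 7. → (4, 7)
3G: (4, 7) + (13, 6). λ = (6 - 7)/(13 - 4) ≡ 18/9 mod 19. 9⁻¹ ≡ 17 (mod 19), so λ ≡ 2.
  x = λ² - 4 - 13 = 4 - 17 ≡ 6; y = λ·(4 - 6) - 7 ≡ 8. → (6, 8)
4G: (6, 8) + (13, 6). λ = (6 - 8)/(13 - 6) ≡ 17/7 mod 19. 7⁻¹ ≡ 11 (mod 19), so λ ≡ 16.
  x = λ² - 6 - 13 = 256 - 19 ≡ 9; y = λ·(6 - 9) - 8 ≡ 1. → (9, 1)
5G: (9, 1) + (13, 6). λ = (6 - 1)/(13 - 9) ≡ 5/4 mod 19. 4⁻¹ ≡ 5 (mod 19) since 4·5 = 20 ≡ 1, so λ ≡ 6.
  x = λ² - 9 - 13 = 36 - 22 ≡ 14; y = λ·(9 - 14) - 1 ≡ 7. → (14, 7)
6G: (14, 7) + (13, 6). λ = (6 - 7)/(13 - 14) ≡ 18/18 mod 19. 18⁻¹ ≡ 18 (mod 19), so λ ≡ 1.
  x = λ² - 14 - 13 = 1 - 27 ≡ 12; y = λ·(14 - 12) - 7 ≡ 14. → (12, 14)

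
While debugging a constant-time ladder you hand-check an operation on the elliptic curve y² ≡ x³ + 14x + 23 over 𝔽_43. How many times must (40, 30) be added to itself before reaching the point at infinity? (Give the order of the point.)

2P: tangent at (40, 30): λ = (3·40² + 14)/(2·30) ≡ 41/17. 17⁻¹ ≡ 38 (mod 43) since 17·38 = 646 ≡ 1, so λ ≡ 41·38 ≡ 10.
  x = λ² - 40 - 40 = 100 - 80 ≡ 20; y = λ·(40 - 20) - 30 ≡ 41. → (20, 41)
3P: (20, 41) + (40, 30). λ = (30 - 41)/(40 - 20) ≡ 32/20 mod 43. 20⁻¹ ≡ 28 (mod 43) since 20·28 = 560 ≡ 1, so λ ≡ 36.
  x = λ² - 20 - 40 = 1296 - 60 ≡ 32; y = λ·(20 - 32) - 41 ≡ 0. → (32, 0)
4P: (32, 0) + (40, 30). λ = (30 - 0)/(40 - 32) ≡ 30/8 mod 43. 8⁻¹ ≡ 27 (mod 43), so λ ≡ 36.
  x = λ² - 32 - 40 = 1296 - 72 ≡ 20; y = λ·(32 - 20) - 0 ≡ 2. → (20, 2)
5P: (20, 2) + (40, 30). λ = (30 - 2)/(40 - 20) ≡ 28/20 mod 43. 20⁻¹ ≡ 28 (mod 43), so λ ≡ 10.
  x = λ² - 20 - 40 = 100 - 60 ≡ 40; y = λ·(20 - 40) - 2 ≡ 13. → (40, 13)
6P: (40, 13) + (40, 30): same x and y₁ ≡ -y₂, so the sum is the point at infinity.
6P = the point at infinity, so the order is 6.

6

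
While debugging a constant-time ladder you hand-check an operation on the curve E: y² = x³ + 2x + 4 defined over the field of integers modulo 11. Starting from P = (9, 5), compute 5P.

(10, 10)

Repeated addition: build up to 5P.
2P: tangent at (9, 5): λ = (3·9² + 2)/(2·5) ≡ 3/10. 10⁻¹ ≡ 10 (mod 11), so λ ≡ 3·10 ≡ 8.
  x = λ² - 9 - 9 = 64 - 18 ≡ 2; y = λ·(9 - 2) - 5 ≡ 7. → (2, 7)
3P: (2, 7) + (9, 5). λ = (5 - 7)/(9 - 2) ≡ 9/7 mod 11. 7⁻¹ ≡ 8 (mod 11), so λ ≡ 6.
  x = λ² - 2 - 9 = 36 - 11 ≡ 3; y = λ·(2 - 3) - 7 ≡ 9. → (3, 9)
4P: (3, 9) + (9, 5). λ = (5 - 9)/(9 - 3) ≡ 7/6 mod 11. 6⁻¹ ≡ 2 (mod 11), so λ ≡ 3.
  x = λ² - 3 - 9 = 9 - 12 ≡ 8; y = λ·(3 - 8) - 9 ≡ 9. → (8, 9)
5P: (8, 9) + (9, 5). λ = (5 - 9)/(9 - 8) ≡ 7/1 mod 11. 1⁻¹ ≡ 1 (mod 11), so λ ≡ 7.
  x = λ² - 8 - 9 = 49 - 17 ≡ 10; y = λ·(8 - 10) - 9 ≡ 10. → (10, 10)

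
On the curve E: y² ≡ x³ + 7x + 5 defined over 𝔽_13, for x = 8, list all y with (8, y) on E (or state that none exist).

x³ + 7x + 5 = 573 ≡ 1 (mod 13).
Square roots of 1 mod 13: 1 and 12 (since 1² = 1 ≡ 1).

1, 12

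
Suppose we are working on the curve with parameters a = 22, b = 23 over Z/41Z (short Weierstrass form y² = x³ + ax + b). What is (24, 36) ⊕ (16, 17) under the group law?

(24, 36) + (16, 17). λ = (17 - 36)/(16 - 24) ≡ 22/33 mod 41. 33⁻¹ ≡ 5 (mod 41), so λ ≡ 28.
  x = λ² - 24 - 16 = 784 - 40 ≡ 6; y = λ·(24 - 6) - 36 ≡ 17. → (6, 17)

(6, 17)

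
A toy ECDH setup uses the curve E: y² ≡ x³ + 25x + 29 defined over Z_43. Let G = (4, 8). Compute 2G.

tangent at (4, 8): λ = (3·4² + 25)/(2·8) ≡ 30/16. 16⁻¹ ≡ 35 (mod 43), so λ ≡ 30·35 ≡ 18.
  x = λ² - 4 - 4 = 324 - 8 ≡ 15; y = λ·(4 - 15) - 8 ≡ 9. → (15, 9)

(15, 9)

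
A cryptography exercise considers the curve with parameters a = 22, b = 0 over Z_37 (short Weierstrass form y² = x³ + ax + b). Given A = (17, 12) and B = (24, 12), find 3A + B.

First 3A:
Repeated addition: build up to 3A.
2A: tangent at (17, 12): λ = (3·17² + 22)/(2·12) ≡ 1/24. 24⁻¹ ≡ 17 (mod 37), so λ ≡ 1·17 ≡ 17.
  x = λ² - 17 - 17 = 289 - 34 ≡ 33; y = λ·(17 - 33) - 12 ≡ 12. → (33, 12)
3A: (33, 12) + (17, 12). λ = (12 - 12)/(17 - 33) ≡ 0/21 mod 37. 21⁻¹ ≡ 30 (mod 37) since 21·30 = 630 ≡ 1, so λ ≡ 0.
  x = λ² - 33 - 17 = 0 - 50 ≡ 24; y = λ·(33 - 24) - 12 ≡ 25. → (24, 25)
3A = (24, 25).
Finally 3A + B:
(24, 25) + (24, 12): same x and y₁ ≡ -y₂, so the sum is the point at infinity.

O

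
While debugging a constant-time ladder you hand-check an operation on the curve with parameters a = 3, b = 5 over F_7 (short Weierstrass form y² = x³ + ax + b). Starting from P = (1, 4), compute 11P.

(4, 5)

Double-and-add on 11 = (1011)₂. Start with P = (1, 4) for the leading 1-bit.
double: tangent at (1, 4): λ = (3·1² + 3)/(2·4) ≡ 6/1. 1⁻¹ ≡ 1 (mod 7) since 1·1 = 1 ≡ 1, so λ ≡ 6·1 ≡ 6.
  x = λ² - 1 - 1 = 36 - 2 ≡ 6; y = λ·(1 - 6) - 4 ≡ 1. → (6, 1)
double: tangent at (6, 1): λ = (3·6² + 3)/(2·1) ≡ 6/2. 2⁻¹ ≡ 4 (mod 7) since 2·4 = 8 ≡ 1, so λ ≡ 6·4 ≡ 3.
  x = λ² - 6 - 6 = 9 - 12 ≡ 4; y = λ·(6 - 4) - 1 ≡ 5. → (4, 5)
add P: (4, 5) + (1, 4). λ = (4 - 5)/(1 - 4) ≡ 6/4 mod 7. 4⁻¹ ≡ 2 (mod 7) since 4·2 = 8 ≡ 1, so λ ≡ 5.
  x = λ² - 4 - 1 = 25 - 5 ≡ 6; y = λ·(4 - 6) - 5 ≡ 6. → (6, 6)
double: tangent at (6, 6): λ = (3·6² + 3)/(2·6) ≡ 6/5. 5⁻¹ ≡ 3 (mod 7), so λ ≡ 6·3 ≡ 4.
  x = λ² - 6 - 6 = 16 - 12 ≡ 4; y = λ·(6 - 4) - 6 ≡ 2. → (4, 2)
add P: (4, 2) + (1, 4). λ = (4 - 2)/(1 - 4) ≡ 2/4 mod 7. 4⁻¹ ≡ 2 (mod 7), so λ ≡ 4.
  x = λ² - 4 - 1 = 16 - 5 ≡ 4; y = λ·(4 - 4) - 2 ≡ 5. → (4, 5)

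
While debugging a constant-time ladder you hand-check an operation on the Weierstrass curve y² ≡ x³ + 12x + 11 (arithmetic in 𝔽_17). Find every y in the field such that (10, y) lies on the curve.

3, 14

x³ + 12x + 11 = 1131 ≡ 9 (mod 17).
Square roots of 9 mod 17: 3 and 14 (since 3² = 9 ≡ 9).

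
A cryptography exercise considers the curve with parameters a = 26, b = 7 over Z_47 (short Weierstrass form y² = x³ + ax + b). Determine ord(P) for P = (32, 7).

3

2P: tangent at (32, 7): λ = (3·32² + 26)/(2·7) ≡ 43/14. 14⁻¹ ≡ 37 (mod 47) since 14·37 = 518 ≡ 1, so λ ≡ 43·37 ≡ 40.
  x = λ² - 32 - 32 = 1600 - 64 ≡ 32; y = λ·(32 - 32) - 7 ≡ 40. → (32, 40)
3P: (32, 40) + (32, 7): same x and y₁ ≡ -y₂, so the sum is the point at infinity.
3P = the point at infinity, so the order is 3.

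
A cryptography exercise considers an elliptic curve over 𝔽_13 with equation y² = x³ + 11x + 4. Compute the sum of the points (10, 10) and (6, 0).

(0, 2)

(10, 10) + (6, 0). λ = (0 - 10)/(6 - 10) ≡ 3/9 mod 13. 9⁻¹ ≡ 3 (mod 13) since 9·3 = 27 ≡ 1, so λ ≡ 9.
  x = λ² - 10 - 6 = 81 - 16 ≡ 0; y = λ·(10 - 0) - 10 ≡ 2. → (0, 2)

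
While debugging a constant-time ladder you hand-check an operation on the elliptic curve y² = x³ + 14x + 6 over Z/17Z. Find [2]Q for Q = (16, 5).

tangent at (16, 5): λ = (3·16² + 14)/(2·5) ≡ 0/10. 10⁻¹ ≡ 12 (mod 17) since 10·12 = 120 ≡ 1, so λ ≡ 0·12 ≡ 0.
  x = λ² - 16 - 16 = 0 - 32 ≡ 2; y = λ·(16 - 2) - 5 ≡ 12. → (2, 12)

(2, 12)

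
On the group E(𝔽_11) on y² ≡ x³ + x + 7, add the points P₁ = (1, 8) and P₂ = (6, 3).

(1, 8) + (6, 3). λ = (3 - 8)/(6 - 1) ≡ 6/5 mod 11. 5⁻¹ ≡ 9 (mod 11), so λ ≡ 10.
  x = λ² - 1 - 6 = 100 - 7 ≡ 5; y = λ·(1 - 5) - 8 ≡ 7. → (5, 7)

(5, 7)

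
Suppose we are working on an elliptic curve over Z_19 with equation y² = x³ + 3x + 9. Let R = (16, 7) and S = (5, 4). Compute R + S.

(2, 2)

(16, 7) + (5, 4). λ = (4 - 7)/(5 - 16) ≡ 16/8 mod 19. 8⁻¹ ≡ 12 (mod 19), so λ ≡ 2.
  x = λ² - 16 - 5 = 4 - 21 ≡ 2; y = λ·(16 - 2) - 7 ≡ 2. → (2, 2)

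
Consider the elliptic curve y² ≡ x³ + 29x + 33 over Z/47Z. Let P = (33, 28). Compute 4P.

(20, 24)

Repeated addition: build up to 4P.
2P: tangent at (33, 28): λ = (3·33² + 29)/(2·28) ≡ 6/9. 9⁻¹ ≡ 21 (mod 47), so λ ≡ 6·21 ≡ 32.
  x = λ² - 33 - 33 = 1024 - 66 ≡ 18; y = λ·(33 - 18) - 28 ≡ 29. → (18, 29)
3P: (18, 29) + (33, 28). λ = (28 - 29)/(33 - 18) ≡ 46/15 mod 47. 15⁻¹ ≡ 22 (mod 47) since 15·22 = 330 ≡ 1, so λ ≡ 25.
  x = λ² - 18 - 33 = 625 - 51 ≡ 10; y = λ·(18 - 10) - 29 ≡ 30. → (10, 30)
4P: (10, 30) + (33, 28). λ = (28 - 30)/(33 - 10) ≡ 45/23 mod 47. 23⁻¹ ≡ 45 (mod 47) since 23·45 = 1035 ≡ 1, so λ ≡ 4.
  x = λ² - 10 - 33 = 16 - 43 ≡ 20; y = λ·(10 - 20) - 30 ≡ 24. → (20, 24)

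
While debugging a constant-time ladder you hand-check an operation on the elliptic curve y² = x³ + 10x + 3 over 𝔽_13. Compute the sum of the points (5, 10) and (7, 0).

(0, 4)

(5, 10) + (7, 0). λ = (0 - 10)/(7 - 5) ≡ 3/2 mod 13. 2⁻¹ ≡ 7 (mod 13), so λ ≡ 8.
  x = λ² - 5 - 7 = 64 - 12 ≡ 0; y = λ·(5 - 0) - 10 ≡ 4. → (0, 4)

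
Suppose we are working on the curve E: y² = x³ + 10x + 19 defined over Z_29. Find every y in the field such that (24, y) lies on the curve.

x³ + 10x + 19 = 14083 ≡ 18 (mod 29).
18 is a non-residue mod 29; no y exists.

none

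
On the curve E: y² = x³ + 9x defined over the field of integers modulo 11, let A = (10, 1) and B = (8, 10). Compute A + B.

(5, 4)

(10, 1) + (8, 10). λ = (10 - 1)/(8 - 10) ≡ 9/9 mod 11. 9⁻¹ ≡ 5 (mod 11), so λ ≡ 1.
  x = λ² - 10 - 8 = 1 - 18 ≡ 5; y = λ·(10 - 5) - 1 ≡ 4. → (5, 4)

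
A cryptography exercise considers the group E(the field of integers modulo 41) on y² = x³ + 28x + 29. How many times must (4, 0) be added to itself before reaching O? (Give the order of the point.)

2

2P: (4, 0) + (4, 0): same x and y₁ ≡ -y₂, so the sum is O.
2P = O, so the order is 2.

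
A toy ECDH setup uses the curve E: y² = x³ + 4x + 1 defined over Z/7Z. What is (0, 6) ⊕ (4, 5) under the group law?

(0, 6) + (4, 5). λ = (5 - 6)/(4 - 0) ≡ 6/4 mod 7. 4⁻¹ ≡ 2 (mod 7), so λ ≡ 5.
  x = λ² - 0 - 4 = 25 - 4 ≡ 0; y = λ·(0 - 0) - 6 ≡ 1. → (0, 1)

(0, 1)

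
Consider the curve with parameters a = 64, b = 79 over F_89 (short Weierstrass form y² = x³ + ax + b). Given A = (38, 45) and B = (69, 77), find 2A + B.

First 2A:
Repeated addition: build up to 2A.
2A: tangent at (38, 45): λ = (3·38² + 64)/(2·45) ≡ 35/1. 1⁻¹ ≡ 1 (mod 89), so λ ≡ 35·1 ≡ 35.
  x = λ² - 38 - 38 = 1225 - 76 ≡ 81; y = λ·(38 - 81) - 45 ≡ 52. → (81, 52)
2A = (81, 52).
Finally 2A + B:
(81, 52) + (69, 77). λ = (77 - 52)/(69 - 81) ≡ 25/77 mod 89. 77⁻¹ ≡ 37 (mod 89) since 77·37 = 2849 ≡ 1, so λ ≡ 35.
  x = λ² - 81 - 69 = 1225 - 150 ≡ 7; y = λ·(81 - 7) - 52 ≡ 46. → (7, 46)

(7, 46)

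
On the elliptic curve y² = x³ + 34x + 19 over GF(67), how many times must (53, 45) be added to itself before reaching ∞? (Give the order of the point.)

2P: tangent at (53, 45): λ = (3·53² + 34)/(2·45) ≡ 19/23. 23⁻¹ ≡ 35 (mod 67) since 23·35 = 805 ≡ 1, so λ ≡ 19·35 ≡ 62.
  x = λ² - 53 - 53 = 3844 - 106 ≡ 53; y = λ·(53 - 53) - 45 ≡ 22. → (53, 22)
3P: (53, 22) + (53, 45): same x and y₁ ≡ -y₂, so the sum is ∞.
3P = ∞, so the order is 3.

3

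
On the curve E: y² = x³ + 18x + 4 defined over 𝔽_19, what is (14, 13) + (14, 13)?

(0, 2)

tangent at (14, 13): λ = (3·14² + 18)/(2·13) ≡ 17/7. 7⁻¹ ≡ 11 (mod 19), so λ ≡ 17·11 ≡ 16.
  x = λ² - 14 - 14 = 256 - 28 ≡ 0; y = λ·(14 - 0) - 13 ≡ 2. → (0, 2)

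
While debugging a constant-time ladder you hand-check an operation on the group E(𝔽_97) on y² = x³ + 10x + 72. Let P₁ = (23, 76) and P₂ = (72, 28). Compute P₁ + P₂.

(23, 76) + (72, 28). λ = (28 - 76)/(72 - 23) ≡ 49/49 mod 97. 49⁻¹ ≡ 2 (mod 97) since 49·2 = 98 ≡ 1, so λ ≡ 1.
  x = λ² - 23 - 72 = 1 - 95 ≡ 3; y = λ·(23 - 3) - 76 ≡ 41. → (3, 41)

(3, 41)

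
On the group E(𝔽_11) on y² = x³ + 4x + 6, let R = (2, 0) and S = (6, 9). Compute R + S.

(6, 2)

(2, 0) + (6, 9). λ = (9 - 0)/(6 - 2) ≡ 9/4 mod 11. 4⁻¹ ≡ 3 (mod 11), so λ ≡ 5.
  x = λ² - 2 - 6 = 25 - 8 ≡ 6; y = λ·(2 - 6) - 0 ≡ 2. → (6, 2)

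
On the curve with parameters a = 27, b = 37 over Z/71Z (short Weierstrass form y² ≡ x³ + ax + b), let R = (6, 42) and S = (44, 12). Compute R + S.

(23, 20)

(6, 42) + (44, 12). λ = (12 - 42)/(44 - 6) ≡ 41/38 mod 71. 38⁻¹ ≡ 43 (mod 71), so λ ≡ 59.
  x = λ² - 6 - 44 = 3481 - 50 ≡ 23; y = λ·(6 - 23) - 42 ≡ 20. → (23, 20)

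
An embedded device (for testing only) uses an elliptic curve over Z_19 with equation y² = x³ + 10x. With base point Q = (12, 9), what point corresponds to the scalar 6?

Double-and-add on 6 = (110)₂. Start with Q = (12, 9) for the leading 1-bit.
double: tangent at (12, 9): λ = (3·12² + 10)/(2·9) ≡ 5/18. 18⁻¹ ≡ 18 (mod 19), so λ ≡ 5·18 ≡ 14.
  x = λ² - 12 - 12 = 196 - 24 ≡ 1; y = λ·(12 - 1) - 9 ≡ 12. → (1, 12)
add Q: (1, 12) + (12, 9). λ = (9 - 12)/(12 - 1) ≡ 16/11 mod 19. 11⁻¹ ≡ 7 (mod 19), so λ ≡ 17.
  x = λ² - 1 - 12 = 289 - 13 ≡ 10; y = λ·(1 - 10) - 12 ≡ 6. → (10, 6)
double: tangent at (10, 6): λ = (3·10² + 10)/(2·6) ≡ 6/12. 12⁻¹ ≡ 8 (mod 19), so λ ≡ 6·8 ≡ 10.
  x = λ² - 10 - 10 = 100 - 20 ≡ 4; y = λ·(10 - 4) - 6 ≡ 16. → (4, 16)

(4, 16)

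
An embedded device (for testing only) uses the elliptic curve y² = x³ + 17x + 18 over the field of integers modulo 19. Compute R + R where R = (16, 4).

(3, 1)

tangent at (16, 4): λ = (3·16² + 17)/(2·4) ≡ 6/8. 8⁻¹ ≡ 12 (mod 19), so λ ≡ 6·12 ≡ 15.
  x = λ² - 16 - 16 = 225 - 32 ≡ 3; y = λ·(16 - 3) - 4 ≡ 1. → (3, 1)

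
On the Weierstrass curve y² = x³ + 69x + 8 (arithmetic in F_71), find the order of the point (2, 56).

2P: tangent at (2, 56): λ = (3·2² + 69)/(2·56) ≡ 10/41. 41⁻¹ ≡ 26 (mod 71), so λ ≡ 10·26 ≡ 47.
  x = λ² - 2 - 2 = 2209 - 4 ≡ 4; y = λ·(2 - 4) - 56 ≡ 63. → (4, 63)
3P: (4, 63) + (2, 56). λ = (56 - 63)/(2 - 4) ≡ 64/69 mod 71. 69⁻¹ ≡ 35 (mod 71) since 69·35 = 2415 ≡ 1, so λ ≡ 39.
  x = λ² - 4 - 2 = 1521 - 6 ≡ 24; y = λ·(4 - 24) - 63 ≡ 9. → (24, 9)
4P: (24, 9) + (2, 56). λ = (56 - 9)/(2 - 24) ≡ 47/49 mod 71. 49⁻¹ ≡ 29 (mod 71) since 49·29 = 1421 ≡ 1, so λ ≡ 14.
  x = λ² - 24 - 2 = 196 - 26 ≡ 28; y = λ·(24 - 28) - 9 ≡ 6. → (28, 6)
5P: (28, 6) + (2, 56). λ = (56 - 6)/(2 - 28) ≡ 50/45 mod 71. 45⁻¹ ≡ 30 (mod 71) since 45·30 = 1350 ≡ 1, so λ ≡ 9.
  x = λ² - 28 - 2 = 81 - 30 ≡ 51; y = λ·(28 - 51) - 6 ≡ 0. → (51, 0)
6P: (51, 0) + (2, 56). λ = (56 - 0)/(2 - 51) ≡ 56/22 mod 71. 22⁻¹ ≡ 42 (mod 71), so λ ≡ 9.
  x = λ² - 51 - 2 = 81 - 53 ≡ 28; y = λ·(51 - 28) - 0 ≡ 65. → (28, 65)
7P: (28, 65) + (2, 56). λ = (56 - 65)/(2 - 28) ≡ 62/45 mod 71. 45⁻¹ ≡ 30 (mod 71), so λ ≡ 14.
  x = λ² - 28 - 2 = 196 - 30 ≡ 24; y = λ·(28 - 24) - 65 ≡ 62. → (24, 62)
8P: (24, 62) + (2, 56). λ = (56 - 62)/(2 - 24) ≡ 65/49 mod 71. 49⁻¹ ≡ 29 (mod 71), so λ ≡ 39.
  x = λ² - 24 - 2 = 1521 - 26 ≡ 4; y = λ·(24 - 4) - 62 ≡ 8. → (4, 8)
9P: (4, 8) + (2, 56). λ = (56 - 8)/(2 - 4) ≡ 48/69 mod 71. 69⁻¹ ≡ 35 (mod 71), so λ ≡ 47.
  x = λ² - 4 - 2 = 2209 - 6 ≡ 2; y = λ·(4 - 2) - 8 ≡ 15. → (2, 15)
10P: (2, 15) + (2, 56): same x and y₁ ≡ -y₂, so the sum is O.
10P = O, so the order is 10.

10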